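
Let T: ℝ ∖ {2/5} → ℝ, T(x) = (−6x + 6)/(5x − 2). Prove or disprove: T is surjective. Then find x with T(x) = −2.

If T(x) = −6/5, cross-multiplying gives 5(−6x + 6) = −6(5x − 2), which simplifies to 30 = 12 — false.  So −6/5 has no preimage and T is not surjective.
Solving T(x) = −2: cross-multiplying gives −6x + 6 = −2(5x − 2), which rearranges to 4x = −2, so x = −1/2.

-1/2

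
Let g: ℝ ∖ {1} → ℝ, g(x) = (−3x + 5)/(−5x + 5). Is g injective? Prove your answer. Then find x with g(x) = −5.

15/14

Suppose g(u) = g(v). Cross-multiplying: (−3u + 5)(−5v + 5) = (−3v + 5)(−5u + 5).
Expanding both sides and cancelling the symmetric terms leaves 10·(u − v) = 0. Since 10 ≠ 0, u = v. Therefore g is injective.
Solving g(x) = −5: cross-multiplying gives −3x + 5 = −5(−5x + 5), which rearranges to −28x = −30, so x = 15/14.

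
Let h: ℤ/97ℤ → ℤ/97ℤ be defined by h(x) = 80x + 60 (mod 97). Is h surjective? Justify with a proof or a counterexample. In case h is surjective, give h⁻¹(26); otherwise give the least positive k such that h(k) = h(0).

2

By definition, h is surjective if every y in the codomain equals h(x) for some x in the domain.
Since gcd(80, 97) = 1, 80 is invertible modulo 97. Euclid's algorithm: 97 = 1·80 + 17, 80 = 4·17 + 12, 17 = 1·12 + 5, 12 = 2·5 + 2, 5 = 2·2 + 1; back-substituting gives 1 = 57·80 − 47·97, so 80⁻¹ ≡ 57 (mod 97).
For any y ∈ ℤ/97ℤ, x = 57(y − 60) mod 97 satisfies h(x) = 80·57(y − 60) + 60 ≡ y (since 80·57 ≡ 1 mod 97). So every y has a preimage.
Thus h is surjective.
Since h is surjective, we find h⁻¹(26): we need 80x ≡ 26 − 60 ≡ 63 (mod 97). Using 80⁻¹ = 57: x ≡ 57·63 = 3591 = 37·97 + 2, so x = 2.
Check: h(2) = 80·2 + 60 = 220 = 2·97 + 26 ≡ 26 (mod 97).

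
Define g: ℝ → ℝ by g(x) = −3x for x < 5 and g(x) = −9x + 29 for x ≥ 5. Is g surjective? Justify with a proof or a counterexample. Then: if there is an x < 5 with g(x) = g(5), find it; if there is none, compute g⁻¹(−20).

Both pieces are strictly decreasing (slopes −3 and −9), so each is injective on its own interval.
The left piece maps (−∞, 5) onto (−15, ∞); the right piece maps [5, ∞) onto (−∞, −16].
The union (−15, ∞) ∪ (−∞, −16] omits the interval between −15 and −16; in particular −15 has no preimage. So g is not surjective.
Because the two images are disjoint, no x < 5 has g(x) = g(5), so we compute g⁻¹(−20): −20 lies in (−∞, −16], so solve −9x + 29 = −20: x = (−20 − 29)/(−9) = 49/9.

49/9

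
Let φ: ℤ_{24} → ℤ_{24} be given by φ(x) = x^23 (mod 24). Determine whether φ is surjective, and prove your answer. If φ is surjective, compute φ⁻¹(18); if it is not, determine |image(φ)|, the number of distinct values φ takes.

15

φ(0) = 0^23 = 0.
φ(6): Repeated squaring mod 24: 6^1 ≡ 6, 6^2 ≡ 6² = 36 ≡ 12, 6^4 ≡ 12² = 144 ≡ 0, 6^8 ≡ 0² = 0, 6^16 ≡ 0² = 0. Since 23 = 16 + 4 + 2 + 1, 6^23 ≡ 0·0·12·6: 0·0 = 0, then 0·12 = 0, then 0·6 = 0. So 6^23 ≡ 0 (mod 24).
So φ(0) = φ(6) = 0 while 0 ≠ 6, therefore φ is not injective.
A non-injective map from the 24-element set ℤ_{24} to itself takes at most 23 distinct values, so it cannot be surjective. Thus φ is not surjective.
Since φ is not surjective, we determine |image(φ)|. Computing x^23 mod 24 for each x (by repeated squaring, reducing mod 24 at every step), the values φ(0), φ(1), …, φ(23) are: 0, 1, 8, 3, 16, 5, 0, 7, 8, 9, 16, 11, 0, 13, 8, 15, 16, 17, 0, 19, 8, 21, 16, 23.
The distinct values are {0, 1, 3, 5, 7, 8, 9, 11, 13, 15, 16, 17, 19, 21, 23}; there are 15 of them.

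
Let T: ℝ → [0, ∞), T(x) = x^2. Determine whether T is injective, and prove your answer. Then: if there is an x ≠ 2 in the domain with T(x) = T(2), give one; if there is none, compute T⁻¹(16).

T(2) = 4 = (−2)^2 = T(−2) (since 2 is even), with 2 ≠ −2. So T is not injective.
For the follow-up, such an x exists: taking x = −2 ∈ ℝ gives T(−2) = 4 = T(2) with −2 ≠ 2.

-2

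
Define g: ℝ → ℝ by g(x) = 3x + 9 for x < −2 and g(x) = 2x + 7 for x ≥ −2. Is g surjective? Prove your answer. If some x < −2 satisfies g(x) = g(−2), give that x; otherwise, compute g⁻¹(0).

Both pieces are strictly increasing (slopes 3 and 2), so each is injective on its own interval.
The left piece maps (−∞, −2) onto (−∞, 3); the right piece maps [−2, ∞) onto [3, ∞).
These images together cover ℝ, so g is surjective.
Because the two images are disjoint, no x < −2 has g(x) = g(−2), so we compute g⁻¹(0): 0 lies in (−∞, 3), so solve 3x + 9 = 0: x = (0 − 9)/3 = −3.

-3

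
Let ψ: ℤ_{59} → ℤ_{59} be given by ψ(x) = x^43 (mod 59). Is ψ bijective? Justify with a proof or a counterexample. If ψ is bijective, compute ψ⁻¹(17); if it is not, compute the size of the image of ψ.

Since 59 is prime, the nonzero elements of ℤ_{59} form a cyclic group of order 58.
As gcd(43, 58) = 1, raising to the 43rd power is a bijection on this group: if s^43 ≡ t^43 then (st^{−1})^43 = 1, and the only element of order dividing gcd(43, 58) = 1 is 1, so s = t.
With ψ(0) = 0 this makes ψ injective on all of ℤ_{59}, hence bijective (finite equal-size domain and codomain). In particular ψ is bijective.
Since ψ is bijective, we find the preimage of 17. The inverse of x ↦ x^43 on (ℤ_{59})^× is x ↦ x^27, because 43·27 = 1161 = 20·58 + 1 ≡ 1 (mod 58) and x^{58} = 1 for x ≠ 0 (Fermat). So ψ⁻¹(17) = 17^27 mod 59.
Repeated squaring mod 59: 17^1 ≡ 17, 17^2 ≡ 17² = 289 ≡ 53, 17^4 ≡ 53² = 2809 ≡ 36, 17^8 ≡ 36² = 1296 ≡ 57, 17^16 ≡ 57² = 3249 ≡ 4. Since 27 = 16 + 8 + 2 + 1, 17^27 ≡ 4·57·53·17: 4·57 = 228 ≡ 51, then 51·53 = 2703 ≡ 48, then 48·17 = 816 ≡ 49. So 17^27 ≡ 49 (mod 59).
Hence ψ⁻¹(17) = 49.

49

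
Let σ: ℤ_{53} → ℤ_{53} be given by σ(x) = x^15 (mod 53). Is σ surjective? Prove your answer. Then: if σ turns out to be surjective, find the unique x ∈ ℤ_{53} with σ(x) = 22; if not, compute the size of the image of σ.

Since 53 is prime, the nonzero elements of ℤ_{53} form a cyclic group of order 52.
As gcd(15, 52) = 1, raising to the 15th power is a bijection on this group: if a^15 ≡ b^15 then (ab^{−1})^15 = 1, and the only element of order dividing gcd(15, 52) = 1 is 1, so a = b.
With σ(0) = 0 this makes σ injective on all of ℤ_{53}, hence bijective (finite equal-size domain and codomain). In particular σ is surjective.
Since σ is surjective, we find the preimage of 22. The inverse of x ↦ x^15 on (ℤ_{53})^× is x ↦ x^7, because 15·7 = 105 = 2·52 + 1 ≡ 1 (mod 52) and x^{52} = 1 for x ≠ 0 (Fermat). So σ⁻¹(22) = 22^7 mod 53.
Repeated squaring mod 53: 22^1 ≡ 22, 22^2 ≡ 22² = 484 ≡ 7, 22^4 ≡ 7² = 49. Since 7 = 4 + 2 + 1, 22^7 ≡ 49·7·22: 49·7 = 343 ≡ 25, then 25·22 = 550 ≡ 20. So 22^7 ≡ 20 (mod 53).
Hence σ⁻¹(22) = 20.

20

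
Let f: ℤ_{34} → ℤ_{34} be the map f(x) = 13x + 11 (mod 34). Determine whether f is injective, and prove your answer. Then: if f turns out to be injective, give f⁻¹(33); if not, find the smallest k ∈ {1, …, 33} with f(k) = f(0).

By definition, injectivity means: for all a, b in the domain, f(a) = f(b) implies a = b.
Suppose f(a) = f(b) in ℤ_{34}. Then 13a + 11 ≡ 13b + 11 (mod 34), so 13(a − b) ≡ 0 (mod 34).
Since gcd(13, 34) = 1, 13 is invertible modulo 34, therefore a − b ≡ 0 (mod 34), i.e. a = b.
So f is injective.
We now compute 13⁻¹ mod 34 explicitly. Euclid's algorithm: 34 = 2·13 + 8, 13 = 1·8 + 5, 8 = 1·5 + 3, 5 = 1·3 + 2, 3 = 1·2 + 1; back-substituting gives 1 = 21·13 − 8·34, so 13⁻¹ ≡ 21 (mod 34).
Since f is injective, we compute f⁻¹(33): solve 13x + 11 ≡ 33 (mod 34), i.e. 13x ≡ 22 (mod 34).
Multiplying by 13⁻¹ = 21 gives x ≡ 21·22 = 462 = 13·34 + 20 ≡ 20 (mod 34).
Check: f(20) = 13·20 + 11 = 271 = 7·34 + 33 ≡ 33 (mod 34).

20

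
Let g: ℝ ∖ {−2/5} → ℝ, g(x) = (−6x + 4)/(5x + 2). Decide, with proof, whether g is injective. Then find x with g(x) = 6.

Suppose g(s) = g(t). Cross-multiplying: (−6s + 4)(5t + 2) = (−6t + 4)(5s + 2).
Expanding both sides and cancelling the symmetric terms leaves −32·(s − t) = 0. Since −32 ≠ 0, s = t. Therefore g is injective.
Solving g(x) = 6: cross-multiplying gives −6x + 4 = 6(5x + 2), which rearranges to −36x = 8, so x = −2/9.

-2/9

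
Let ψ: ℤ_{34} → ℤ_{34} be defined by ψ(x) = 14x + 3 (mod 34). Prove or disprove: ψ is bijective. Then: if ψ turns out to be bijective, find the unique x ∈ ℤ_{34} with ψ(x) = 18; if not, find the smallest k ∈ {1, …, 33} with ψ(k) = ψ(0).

Recall that injectivity means: for all a, b in the domain, ψ(a) = ψ(b) implies a = b.
We have gcd(14, 34) = 2 > 1. Taking a = 0 and b = 17: ψ(0) = 3 and ψ(17) = 14·17 + 3 = 241 ≡ 3 (mod 34).
So ψ(0) = ψ(17) while 0 ≠ 17, therefore ψ is not injective, hence not bijective.
Since ψ is not bijective, we find the least positive k with ψ(k) = ψ(0): this means 14k ≡ 0 (mod 34), i.e. 34 ∣ 14k. Since gcd(14, 34) = 2, dividing through by 2 this holds exactly when 17 ∣ 7k, and as gcd(7, 17) = 1, exactly when 17 ∣ k.
The smallest positive such k is 17.

17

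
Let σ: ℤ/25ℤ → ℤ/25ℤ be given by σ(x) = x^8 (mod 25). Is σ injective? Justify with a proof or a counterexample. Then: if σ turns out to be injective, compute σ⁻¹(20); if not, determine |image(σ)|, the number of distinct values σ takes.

6

σ(3): Repeated squaring mod 25: 3^1 ≡ 3, 3^2 ≡ 3² = 9, 3^4 ≡ 9² = 81 ≡ 6, 3^8 ≡ 6² = 36 ≡ 11. So 3^8 ≡ 11 (mod 25).
σ(4): Repeated squaring mod 25: 4^1 ≡ 4, 4^2 ≡ 4² = 16, 4^4 ≡ 16² = 256 ≡ 6, 4^8 ≡ 6² = 36 ≡ 11. So 4^8 ≡ 11 (mod 25).
So σ(3) = σ(4) = 11 while 3 ≠ 4, therefore σ is not injective.
Since σ is not injective, we determine |image(σ)|. Computing x^8 mod 25 for each x (by repeated squaring, reducing mod 25 at every step), the values σ(0), σ(1), …, σ(24) are: 0, 1, 6, 11, 11, 0, 16, 1, 16, 21, 0, 6, 21, 21, 6, 0, 21, 16, 1, 16, 0, 11, 11, 6, 1.
The distinct values are {0, 1, 6, 11, 16, 21}; there are 6 of them.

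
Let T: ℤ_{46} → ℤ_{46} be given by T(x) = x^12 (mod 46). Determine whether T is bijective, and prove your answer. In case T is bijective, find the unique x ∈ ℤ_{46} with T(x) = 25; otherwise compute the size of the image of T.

24

T(22): Repeated squaring mod 46: 22^1 ≡ 22, 22^2 ≡ 22² = 484 ≡ 24, 22^4 ≡ 24² = 576 ≡ 24, 22^8 ≡ 24² = 576 ≡ 24. Since 12 = 8 + 4, 22^12 ≡ 24·24: 24·24 = 576 ≡ 24. So 22^12 ≡ 24 (mod 46).
T(24): Repeated squaring mod 46: 24^1 ≡ 24, 24^2 ≡ 24² = 576 ≡ 24, 24^4 ≡ 24² = 576 ≡ 24, 24^8 ≡ 24² = 576 ≡ 24. Since 12 = 8 + 4, 24^12 ≡ 24·24: 24·24 = 576 ≡ 24. So 24^12 ≡ 24 (mod 46).
So T(22) = T(24) = 24 while 22 ≠ 24, so T is not injective, hence not bijective.
Since T is not bijective, we determine |image(T)|. Computing x^12 mod 46 for each x (by repeated squaring, reducing mod 46 at every step), the values T(0), T(1), …, T(45) are: 0, 1, 2, 3, 4, 41, 6, 39, 8, 9, 36, 35, 12, 13, 32, 31, 16, 29, 18, 27, 26, 25, 24, 23, 24, 25, 26, 27, 18, 29, 16, 31, 32, 13, 12, 35, 36, 9, 8, 39, 6, 41, 4, 3, 2, 1.
The distinct values are {0, 1, 2, 3, 4, 6, 8, 9, 12, 13, 16, 18, 23, 24, 25, 26, 27, 29, 31, 32, 35, 36, 39, 41}; there are 24 of them.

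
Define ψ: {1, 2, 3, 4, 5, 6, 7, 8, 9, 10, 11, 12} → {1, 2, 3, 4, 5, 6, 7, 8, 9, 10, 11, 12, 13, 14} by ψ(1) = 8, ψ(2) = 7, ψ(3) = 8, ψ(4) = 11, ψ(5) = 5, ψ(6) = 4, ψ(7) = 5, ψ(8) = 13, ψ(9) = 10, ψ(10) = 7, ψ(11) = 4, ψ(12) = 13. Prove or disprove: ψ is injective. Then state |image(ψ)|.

ψ(1) = 8 = ψ(3) with 1 ≠ 3, so ψ is not injective.
The image of ψ is {4, 5, 7, 8, 10, 11, 13}, which has 7 elements.

7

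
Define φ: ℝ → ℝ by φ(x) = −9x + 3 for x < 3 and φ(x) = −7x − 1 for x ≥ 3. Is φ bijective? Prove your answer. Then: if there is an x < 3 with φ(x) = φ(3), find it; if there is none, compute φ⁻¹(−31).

Both pieces are strictly decreasing (slopes −9 and −7), so each is injective on its own interval.
The left piece maps (−∞, 3) onto (−24, ∞); the right piece maps [3, ∞) onto (−∞, −22].
These images overlap. In particular φ(3) = −22 (right piece), and solving −9x + 3 = −22 on the left piece gives x = 25/9 < 3.
So φ(25/9) = φ(3) with 25/9 ≠ 3, and φ is not injective, hence not bijective. This x = 25/9 is the requested value below 3.

25/9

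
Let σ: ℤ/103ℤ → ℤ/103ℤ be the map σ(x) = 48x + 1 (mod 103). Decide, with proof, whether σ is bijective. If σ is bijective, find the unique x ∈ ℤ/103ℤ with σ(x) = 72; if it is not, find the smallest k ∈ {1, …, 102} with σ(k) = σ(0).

If σ(x_1) = σ(x_2), then 48x_1 ≡ 48x_2 (mod 103). Because gcd(48, 103) = 1, we may cancel 48 to get x_1 ≡ x_2 (mod 103).
We now compute 48⁻¹ mod 103 explicitly. Euclid's algorithm: 103 = 2·48 + 7, 48 = 6·7 + 6, 7 = 1·6 + 1; back-substituting gives 1 = 88·48 − 41·103, so 48⁻¹ ≡ 88 (mod 103).
Then y ↦ 88(y − 1) is a two-sided inverse to σ, so every y ∈ ℤ/103ℤ has a preimage.
Thus σ is bijective.
Since σ is bijective, we find σ⁻¹(72): we need 48x ≡ 72 − 1 ≡ 71 (mod 103). Using 48⁻¹ = 88: x ≡ 88·71 = 6248 = 60·103 + 68, so x = 68.
Check: σ(68) = 48·68 + 1 = 3265 = 31·103 + 72 ≡ 72 (mod 103).

68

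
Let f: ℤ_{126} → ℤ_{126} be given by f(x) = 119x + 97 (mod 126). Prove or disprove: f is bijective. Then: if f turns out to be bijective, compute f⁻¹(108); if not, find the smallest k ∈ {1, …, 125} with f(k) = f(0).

18

We have gcd(119, 126) = 7 > 1. Taking a = 0 and b = 18: f(0) = 97 and f(18) = 119·18 + 97 = 2239 ≡ 97 (mod 126).
So f(0) = f(18) while 0 ≠ 18, so f is not injective, hence not bijective.
Since f is not bijective, we find the least positive k with f(k) = f(0): this means 119k ≡ 0 (mod 126), i.e. 126 ∣ 119k. Since gcd(119, 126) = 7, dividing through by 7 this holds exactly when 18 ∣ 17k, and as gcd(17, 18) = 1, exactly when 18 ∣ k.
The smallest positive such k is 18.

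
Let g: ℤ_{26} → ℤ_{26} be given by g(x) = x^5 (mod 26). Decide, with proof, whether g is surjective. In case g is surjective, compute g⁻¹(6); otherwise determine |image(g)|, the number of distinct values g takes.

2

Computing x^5 mod 26 for each x (by repeated squaring, reducing mod 26 at every step), the values g(0), g(1), …, g(25) are: 0, 1, 6, 9, 10, 5, 2, 11, 8, 3, 4, 7, 12, 13, 14, 19, 22, 23, 18, 15, 24, 21, 16, 17, 20, 25.
Every element of ℤ_{26} appears exactly once in this list, so g is a bijection, and in particular surjective.
Since g is surjective, we read off the preimage of 6 from the same table: g(2) = 6, so g⁻¹(6) = 2.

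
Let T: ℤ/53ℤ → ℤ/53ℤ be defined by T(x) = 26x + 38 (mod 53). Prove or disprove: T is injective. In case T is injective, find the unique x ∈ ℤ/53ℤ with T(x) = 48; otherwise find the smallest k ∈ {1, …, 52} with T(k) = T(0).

Recall: T is injective when T(u) = T(v) forces u = v.
If T(u) = T(v), then 26u ≡ 26v (mod 53). Because gcd(26, 53) = 1, we may cancel 26 to get u ≡ v (mod 53).
Hence T is injective.
We now compute 26⁻¹ mod 53 explicitly. Euclid's algorithm: 53 = 2·26 + 1; back-substituting gives 1 = 51·26 − 25·53, so 26⁻¹ ≡ 51 (mod 53).
Since T is injective, we find T⁻¹(48): we need 26x ≡ 48 − 38 ≡ 10 (mod 53). Using 26⁻¹ = 51: x ≡ 51·10 = 510 = 9·53 + 33, so x = 33.
Check: T(33) = 26·33 + 38 = 896 = 16·53 + 48 ≡ 48 (mod 53).

33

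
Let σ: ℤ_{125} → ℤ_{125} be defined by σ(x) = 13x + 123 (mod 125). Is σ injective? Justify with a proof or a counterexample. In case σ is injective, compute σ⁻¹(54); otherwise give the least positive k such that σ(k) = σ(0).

Recall that injectivity means: for all u, v in the domain, σ(u) = σ(v) implies u = v.
If σ(u) = σ(v), then 13u ≡ 13v (mod 125). Because gcd(13, 125) = 1, we may cancel 13 to get u ≡ v (mod 125).
Hence σ is injective.
We now compute 13⁻¹ mod 125 explicitly. Euclid's algorithm: 125 = 9·13 + 8, 13 = 1·8 + 5, 8 = 1·5 + 3, 5 = 1·3 + 2, 3 = 1·2 + 1; back-substituting gives 1 = 77·13 − 8·125, so 13⁻¹ ≡ 77 (mod 125).
Since σ is injective, we compute σ⁻¹(54): solve 13x + 123 ≡ 54 (mod 125), i.e. 13x ≡ 56 (mod 125).
Multiplying by 13⁻¹ = 77 gives x ≡ 77·56 = 4312 = 34·125 + 62 ≡ 62 (mod 125).
Check: σ(62) = 13·62 + 123 = 929 = 7·125 + 54 ≡ 54 (mod 125).

62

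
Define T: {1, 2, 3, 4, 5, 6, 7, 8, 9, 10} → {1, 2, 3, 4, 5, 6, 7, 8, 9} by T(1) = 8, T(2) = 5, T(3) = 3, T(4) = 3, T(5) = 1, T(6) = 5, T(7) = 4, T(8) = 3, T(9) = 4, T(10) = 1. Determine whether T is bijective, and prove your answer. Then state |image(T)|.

5

T(3) = 3 = T(4) with 3 ≠ 4, so T is not injective, hence not bijective.
The image of T is {1, 3, 4, 5, 8}, which has 5 elements.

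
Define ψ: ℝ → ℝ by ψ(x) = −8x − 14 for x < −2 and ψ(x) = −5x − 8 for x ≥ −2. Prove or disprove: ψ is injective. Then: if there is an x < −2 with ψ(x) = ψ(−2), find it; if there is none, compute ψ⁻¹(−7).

-1/5

Both pieces are strictly decreasing (slopes −8 and −5), so each is injective on its own interval.
The left piece maps (−∞, −2) onto (2, ∞); the right piece maps [−2, ∞) onto (−∞, 2].
These images are disjoint, so no value is attained by both pieces. Thus ψ is injective.
Because the two images are disjoint, no x < −2 has ψ(x) = ψ(−2), so we compute ψ⁻¹(−7): −7 lies in (−∞, 2], so solve −5x − 8 = −7: x = (−7 + 8)/(−5) = −1/5.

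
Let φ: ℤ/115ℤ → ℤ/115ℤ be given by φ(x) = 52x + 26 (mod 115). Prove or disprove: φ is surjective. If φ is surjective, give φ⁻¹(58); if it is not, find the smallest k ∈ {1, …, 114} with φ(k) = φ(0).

Recall: φ is surjective if every y in the codomain equals φ(x) for some x in the domain.
Since gcd(52, 115) = 1, 52 is invertible modulo 115. Euclid's algorithm: 115 = 2·52 + 11, 52 = 4·11 + 8, 11 = 1·8 + 3, 8 = 2·3 + 2, 3 = 1·2 + 1; back-substituting gives 1 = 73·52 − 33·115, so 52⁻¹ ≡ 73 (mod 115).
Then y ↦ 73(y − 26) is a two-sided inverse to φ, so every y ∈ ℤ/115ℤ has a preimage.
Hence φ is surjective.
Since φ is surjective, we find φ⁻¹(58): we need 52x ≡ 58 − 26 ≡ 32 (mod 115). Using 52⁻¹ = 73: x ≡ 73·32 = 2336 = 20·115 + 36, so x = 36.
Check: φ(36) = 52·36 + 26 = 1898 = 16·115 + 58 ≡ 58 (mod 115).

36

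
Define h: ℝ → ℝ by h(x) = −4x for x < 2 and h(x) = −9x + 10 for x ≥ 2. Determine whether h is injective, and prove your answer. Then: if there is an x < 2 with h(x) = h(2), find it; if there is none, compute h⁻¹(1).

Both pieces are strictly decreasing (slopes −4 and −9), so each is injective on its own interval.
The left piece maps (−∞, 2) onto (−8, ∞); the right piece maps [2, ∞) onto (−∞, −8].
These images are disjoint, so no value is attained by both pieces. Hence h is injective.
Because the two images are disjoint, no x < 2 has h(x) = h(2), so we compute h⁻¹(1): 1 lies in (−8, ∞), so solve −4x = 1: x = (1 − 0)/(−4) = −1/4.

-1/4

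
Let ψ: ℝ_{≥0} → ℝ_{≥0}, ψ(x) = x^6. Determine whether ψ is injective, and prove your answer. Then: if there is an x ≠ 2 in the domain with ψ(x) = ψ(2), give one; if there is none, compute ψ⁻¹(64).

On ℝ_{≥0}, x ↦ x^6 is strictly increasing, so ψ(x_1) = ψ(x_2) forces x_1 = x_2. Therefore ψ is injective.
Since x ↦ x^6 is strictly increasing on ℝ_{≥0}, it is injective there, so no x ≠ 2 in the domain has ψ(x) = ψ(2). We therefore compute ψ⁻¹(64) = 64^{1/6} = 2 (indeed 2^6 = 64).

2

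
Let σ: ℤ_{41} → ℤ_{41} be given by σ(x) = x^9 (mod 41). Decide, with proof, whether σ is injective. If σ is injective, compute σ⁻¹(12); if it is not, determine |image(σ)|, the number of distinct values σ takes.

Since 41 is prime, the nonzero elements of ℤ_{41} form a cyclic group of order 40.
As gcd(9, 40) = 1, raising to the 9th power is a bijection on this group: if s^9 ≡ t^9 then (st^{−1})^9 = 1, and the only element of order dividing gcd(9, 40) = 1 is 1, so s = t.
With σ(0) = 0 this makes σ injective on all of ℤ_{41}, hence bijective (finite equal-size domain and codomain). In particular σ is injective.
Since σ is injective, we find the preimage of 12. The inverse of x ↦ x^9 on (ℤ_{41})^× is x ↦ x^9, because 9·9 = 81 = 2·40 + 1 ≡ 1 (mod 40) and x^{40} = 1 for x ≠ 0 (Fermat). So σ⁻¹(12) = 12^9 mod 41.
Repeated squaring mod 41: 12^1 ≡ 12, 12^2 ≡ 12² = 144 ≡ 21, 12^4 ≡ 21² = 441 ≡ 31, 12^8 ≡ 31² = 961 ≡ 18. Since 9 = 8 + 1, 12^9 ≡ 18·12: 18·12 = 216 ≡ 11. So 12^9 ≡ 11 (mod 41).
Hence σ⁻¹(12) = 11.

11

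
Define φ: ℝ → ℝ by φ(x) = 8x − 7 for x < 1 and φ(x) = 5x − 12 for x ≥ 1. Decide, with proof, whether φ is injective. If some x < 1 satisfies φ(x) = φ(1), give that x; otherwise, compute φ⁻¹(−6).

0

Both pieces are strictly increasing (slopes 8 and 5), so each is injective on its own interval.
The left piece maps (−∞, 1) onto (−∞, 1); the right piece maps [1, ∞) onto [−7, ∞).
These images overlap. In particular φ(1) = −7 (right piece), and solving 8x − 7 = −7 on the left piece gives x = 0 < 1.
So φ(0) = φ(1) with 0 ≠ 1, and φ is not injective. This x = 0 is the requested value below 1.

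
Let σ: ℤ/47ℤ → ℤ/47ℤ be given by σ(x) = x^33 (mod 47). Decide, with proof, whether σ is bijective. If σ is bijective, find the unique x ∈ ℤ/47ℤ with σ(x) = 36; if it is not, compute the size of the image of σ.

Since 47 is prime, the nonzero elements of ℤ/47ℤ form a cyclic group of order 46.
As gcd(33, 46) = 1, raising to the 33rd power is a bijection on this group: if s^33 ≡ t^33 then (st^{−1})^33 = 1, and the only element of order dividing gcd(33, 46) = 1 is 1, so s = t.
With σ(0) = 0 this makes σ injective on all of ℤ/47ℤ, hence bijective (finite equal-size domain and codomain). In particular σ is bijective.
Since σ is bijective, we find the preimage of 36. The inverse of x ↦ x^33 on (ℤ/47ℤ)^× is x ↦ x^7, because 33·7 = 231 = 5·46 + 1 ≡ 1 (mod 46) and x^{46} = 1 for x ≠ 0 (Fermat). So σ⁻¹(36) = 36^7 mod 47.
Repeated squaring mod 47: 36^1 ≡ 36, 36^2 ≡ 36² = 1296 ≡ 27, 36^4 ≡ 27² = 729 ≡ 24. Since 7 = 4 + 2 + 1, 36^7 ≡ 24·27·36: 24·27 = 648 ≡ 37, then 37·36 = 1332 ≡ 16. So 36^7 ≡ 16 (mod 47).
Hence σ⁻¹(36) = 16.

16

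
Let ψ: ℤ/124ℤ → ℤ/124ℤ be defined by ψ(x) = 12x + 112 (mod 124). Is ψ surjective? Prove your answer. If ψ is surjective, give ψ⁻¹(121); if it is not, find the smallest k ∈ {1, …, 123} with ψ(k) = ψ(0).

31

Recall that surjectivity means every element of the codomain has a preimage under ψ.
Since gcd(12, 124) = 4, we have 12x ≡ 0 (mod 4) for all x, so ψ(x) ≡ 0 (mod 4).
But 1 ≢ 0 (mod 4), so 1 ∈ ℤ/124ℤ has no preimage. Thus ψ is not surjective.
Since ψ is not surjective, we find the least positive k with ψ(k) = ψ(0): this means 12k ≡ 0 (mod 124), i.e. 124 ∣ 12k. Since gcd(12, 124) = 4, dividing through by 4 this holds exactly when 31 ∣ 3k, and as gcd(3, 31) = 1, exactly when 31 ∣ k.
The smallest positive such k is 31.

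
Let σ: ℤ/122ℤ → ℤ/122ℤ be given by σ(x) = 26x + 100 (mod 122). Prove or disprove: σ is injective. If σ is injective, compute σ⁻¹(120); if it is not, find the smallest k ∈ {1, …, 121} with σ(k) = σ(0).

Recall: injectivity means: for all s, t in the domain, σ(s) = σ(t) implies s = t.
We have gcd(26, 122) = 2 > 1. Taking s = 0 and t = 61: σ(0) = 100 and σ(61) = 26·61 + 100 = 1686 ≡ 100 (mod 122).
So σ(0) = σ(61) while 0 ≠ 61, so σ is not injective.
Since σ is not injective, we find the least positive k with σ(k) = σ(0): this means 26k ≡ 0 (mod 122), i.e. 122 ∣ 26k. Since gcd(26, 122) = 2, dividing through by 2 this holds exactly when 61 ∣ 13k, and as gcd(13, 61) = 1, exactly when 61 ∣ k.
The smallest positive such k is 61.

61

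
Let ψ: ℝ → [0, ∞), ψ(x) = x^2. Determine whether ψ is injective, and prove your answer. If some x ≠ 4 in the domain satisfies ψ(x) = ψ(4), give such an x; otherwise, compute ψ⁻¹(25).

ψ(4) = 16 = (−4)^2 = ψ(−4) (since 2 is even), with 4 ≠ −4. So ψ is not injective.
For the follow-up, such an x exists: taking x = −4 ∈ ℝ gives ψ(−4) = 16 = ψ(4) with −4 ≠ 4.

-4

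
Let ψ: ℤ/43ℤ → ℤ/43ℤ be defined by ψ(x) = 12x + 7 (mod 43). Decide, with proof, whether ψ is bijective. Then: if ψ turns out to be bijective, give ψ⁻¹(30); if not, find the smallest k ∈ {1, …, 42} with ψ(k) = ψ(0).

Suppose ψ(s) = ψ(t) in ℤ/43ℤ. Then 12s + 7 ≡ 12t + 7 (mod 43), so 12(s − t) ≡ 0 (mod 43).
Since gcd(12, 43) = 1, 12 is invertible modulo 43, so s − t ≡ 0 (mod 43), i.e. s = t.
We now compute 12⁻¹ mod 43 explicitly. Euclid's algorithm: 43 = 3·12 + 7, 12 = 1·7 + 5, 7 = 1·5 + 2, 5 = 2·2 + 1; back-substituting gives 1 = 18·12 − 5·43, so 12⁻¹ ≡ 18 (mod 43).
For any y ∈ ℤ/43ℤ, x = 18(y − 7) mod 43 satisfies ψ(x) = 12·18(y − 7) + 7 ≡ y (since 12·18 ≡ 1 mod 43). So every y has a preimage.
Therefore ψ is bijective.
Since ψ is bijective, we find ψ⁻¹(30): we need 12x ≡ 30 − 7 ≡ 23 (mod 43). Using 12⁻¹ = 18: x ≡ 18·23 = 414 = 9·43 + 27, so x = 27.
Check: ψ(27) = 12·27 + 7 = 331 = 7·43 + 30 ≡ 30 (mod 43).

27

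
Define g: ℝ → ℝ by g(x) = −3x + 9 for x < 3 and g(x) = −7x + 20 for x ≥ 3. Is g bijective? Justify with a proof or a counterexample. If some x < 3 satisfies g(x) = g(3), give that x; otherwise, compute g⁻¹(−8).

4

Both pieces are strictly decreasing (slopes −3 and −7), so each is injective on its own interval.
The left piece maps (−∞, 3) onto (0, ∞); the right piece maps [3, ∞) onto (−∞, −1].
The images leave a gap (0 has no preimage), so g is not surjective, hence not bijective.
Because the two images are disjoint, no x < 3 has g(x) = g(3), so we compute g⁻¹(−8): −8 lies in (−∞, −1], so solve −7x + 20 = −8: x = (−8 − 20)/(−7) = 4.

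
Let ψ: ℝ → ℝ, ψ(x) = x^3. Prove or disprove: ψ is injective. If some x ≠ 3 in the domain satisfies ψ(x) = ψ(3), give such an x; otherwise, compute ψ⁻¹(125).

5

On ℝ, x ↦ x^3 is strictly increasing (since 3 is odd), so ψ(a) = ψ(b) forces a = b. Thus ψ is injective.
Since x ↦ x^3 is strictly increasing on ℝ, it is injective there, so no x ≠ 3 in the domain has ψ(x) = ψ(3). We therefore compute ψ⁻¹(125) = 125^{1/3} = 5 (indeed 5^3 = 125).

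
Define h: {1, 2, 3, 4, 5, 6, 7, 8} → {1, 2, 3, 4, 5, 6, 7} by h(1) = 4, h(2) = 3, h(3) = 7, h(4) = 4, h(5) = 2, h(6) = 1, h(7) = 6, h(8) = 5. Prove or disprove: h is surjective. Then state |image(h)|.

7

Every element of the codomain has a preimage: 1 = h(6), 2 = h(5), 3 = h(2), 4 = h(1), 5 = h(8), 6 = h(7), 7 = h(3).
Therefore h is surjective.
The image of h is {1, 2, 3, 4, 5, 6, 7}, which has 7 elements.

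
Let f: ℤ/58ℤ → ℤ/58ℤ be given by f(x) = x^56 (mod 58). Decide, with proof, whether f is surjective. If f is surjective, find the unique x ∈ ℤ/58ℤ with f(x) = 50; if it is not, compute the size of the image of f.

4

f(1) = 1^56 = 1.
f(3): Repeated squaring mod 58: 3^1 ≡ 3, 3^2 ≡ 3² = 9, 3^4 ≡ 9² = 81 ≡ 23, 3^8 ≡ 23² = 529 ≡ 7, 3^16 ≡ 7² = 49, 3^32 ≡ 49² = 2401 ≡ 23. Since 56 = 32 + 16 + 8, 3^56 ≡ 23·49·7: 23·49 = 1127 ≡ 25, then 25·7 = 175 ≡ 1. So 3^56 ≡ 1 (mod 58).
So f(1) = f(3) = 1 while 1 ≠ 3, thus f is not injective.
A non-injective map from the 58-element set ℤ/58ℤ to itself takes at most 57 distinct values, so it cannot be surjective. Therefore f is not surjective.
Since f is not surjective, we determine |image(f)|. Computing x^56 mod 58 for each x (by repeated squaring, reducing mod 58 at every step), the values f(0), f(1), …, f(57) are: 0, 1, 30, 1, 30, 1, 30, 1, 30, 1, 30, 1, 30, 1, 30, 1, 30, 1, 30, 1, 30, 1, 30, 1, 30, 1, 30, 1, 30, 29, 30, 1, 30, 1, 30, 1, 30, 1, 30, 1, 30, 1, 30, 1, 30, 1, 30, 1, 30, 1, 30, 1, 30, 1, 30, 1, 30, 1.
The distinct values are {0, 1, 29, 30}; there are 4 of them.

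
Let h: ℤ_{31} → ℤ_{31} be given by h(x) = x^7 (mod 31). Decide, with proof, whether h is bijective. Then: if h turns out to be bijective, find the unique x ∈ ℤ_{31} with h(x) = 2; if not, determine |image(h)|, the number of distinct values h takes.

Since 31 is prime, the nonzero elements of ℤ_{31} form a cyclic group of order 30.
As gcd(7, 30) = 1, raising to the 7th power is a bijection on this group: if a^7 ≡ b^7 then (ab^{−1})^7 = 1, and the only element of order dividing gcd(7, 30) = 1 is 1, so a = b.
With h(0) = 0 this makes h injective on all of ℤ_{31}, hence bijective (finite equal-size domain and codomain). In particular h is bijective.
Since h is bijective, we find the preimage of 2. The inverse of x ↦ x^7 on (ℤ_{31})^× is x ↦ x^13, because 7·13 = 91 = 3·30 + 1 ≡ 1 (mod 30) and x^{30} = 1 for x ≠ 0 (Fermat). So h⁻¹(2) = 2^13 mod 31.
Repeated squaring mod 31: 2^1 ≡ 2, 2^2 ≡ 2² = 4, 2^4 ≡ 4² = 16, 2^8 ≡ 16² = 256 ≡ 8. Since 13 = 8 + 4 + 1, 2^13 ≡ 8·16·2: 8·16 = 128 ≡ 4, then 4·2 = 8. So 2^13 ≡ 8 (mod 31).
Hence h⁻¹(2) = 8.

8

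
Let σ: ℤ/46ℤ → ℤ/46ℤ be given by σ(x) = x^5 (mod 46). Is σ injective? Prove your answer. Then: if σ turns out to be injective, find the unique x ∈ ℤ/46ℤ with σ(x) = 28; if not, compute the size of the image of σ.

34

Computing x^5 mod 46 for each x (by repeated squaring, reducing mod 46 at every step), the values σ(0), σ(1), …, σ(45) are: 0, 1, 32, 13, 12, 43, 2, 17, 16, 31, 42, 5, 18, 27, 38, 7, 6, 21, 26, 11, 10, 37, 22, 23, 24, 9, 36, 35, 20, 25, 40, 39, 8, 19, 28, 41, 4, 15, 30, 29, 44, 3, 34, 33, 14, 45.
Every element of ℤ/46ℤ appears exactly once in this list, so σ is a bijection, and in particular injective.
Since σ is injective, we read off the preimage of 28 from the same table: σ(34) = 28, so σ⁻¹(28) = 34.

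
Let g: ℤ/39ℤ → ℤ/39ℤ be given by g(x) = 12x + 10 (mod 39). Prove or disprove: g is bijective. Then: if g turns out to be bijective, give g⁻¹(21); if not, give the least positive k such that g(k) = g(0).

13

We have gcd(12, 39) = 3 > 1. Taking a = 0 and b = 13: g(0) = 10 and g(13) = 12·13 + 10 = 166 ≡ 10 (mod 39).
So g(0) = g(13) while 0 ≠ 13, so g is not injective, hence not bijective.
Since g is not bijective, we find the least positive k with g(k) = g(0): this means 12k ≡ 0 (mod 39), i.e. 39 ∣ 12k. Since gcd(12, 39) = 3, dividing through by 3 this holds exactly when 13 ∣ 4k, and as gcd(4, 13) = 1, exactly when 13 ∣ k.
The smallest positive such k is 13.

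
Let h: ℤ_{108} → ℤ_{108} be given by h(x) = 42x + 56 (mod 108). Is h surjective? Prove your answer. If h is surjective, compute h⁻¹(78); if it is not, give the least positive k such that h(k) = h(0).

Recall that surjectivity means every element of the codomain has a preimage under h.
Since gcd(42, 108) = 6, we have 42x ≡ 0 (mod 6) for all x, so h(x) ≡ 2 (mod 6).
But 0 ≢ 2 (mod 6), so 0 ∈ ℤ_{108} has no preimage. Thus h is not surjective.
Since h is not surjective, we find the least positive k with h(k) = h(0): this means 42k ≡ 0 (mod 108), i.e. 108 ∣ 42k. Since gcd(42, 108) = 6, dividing through by 6 this holds exactly when 18 ∣ 7k, and as gcd(7, 18) = 1, exactly when 18 ∣ k.
The smallest positive such k is 18.

18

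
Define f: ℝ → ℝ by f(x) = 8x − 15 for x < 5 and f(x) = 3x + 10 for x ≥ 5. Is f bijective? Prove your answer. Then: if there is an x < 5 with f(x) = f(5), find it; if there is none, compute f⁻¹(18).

33/8

Both pieces are strictly increasing (slopes 8 and 3), so each is injective on its own interval.
The left piece maps (−∞, 5) onto (−∞, 25); the right piece maps [5, ∞) onto [25, ∞).
Since 25 = 25, the images partition ℝ: f is injective and surjective, hence bijective.
Because the two images are disjoint, no x < 5 has f(x) = f(5), so we compute f⁻¹(18): 18 lies in (−∞, 25), so solve 8x − 15 = 18: x = (18 + 15)/8 = 33/8.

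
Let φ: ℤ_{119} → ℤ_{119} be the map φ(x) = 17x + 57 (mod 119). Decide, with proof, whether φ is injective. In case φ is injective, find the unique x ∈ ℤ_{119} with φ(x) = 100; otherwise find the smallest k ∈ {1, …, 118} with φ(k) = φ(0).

We have gcd(17, 119) = 17 > 1. Taking x_1 = 0 and x_2 = 7: φ(0) = 57 and φ(7) = 17·7 + 57 = 176 ≡ 57 (mod 119).
So φ(0) = φ(7) while 0 ≠ 7, thus φ is not injective.
Since φ is not injective, we find the least positive k with φ(k) = φ(0): this means 17k ≡ 0 (mod 119), i.e. 119 ∣ 17k. Since gcd(17, 119) = 17, dividing through by 17 this holds exactly when 7 ∣ k.
The smallest positive such k is 7.

7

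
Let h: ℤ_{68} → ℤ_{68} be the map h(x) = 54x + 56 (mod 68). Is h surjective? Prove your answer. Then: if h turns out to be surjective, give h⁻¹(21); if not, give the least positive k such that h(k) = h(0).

Since gcd(54, 68) = 2, we have 54x ≡ 0 (mod 2) for all x, so h(x) ≡ 0 (mod 2).
But 1 ≢ 0 (mod 2), so 1 ∈ ℤ_{68} has no preimage. Therefore h is not surjective.
Since h is not surjective, we find the least positive k with h(k) = h(0): this means 54k ≡ 0 (mod 68), i.e. 68 ∣ 54k. Since gcd(54, 68) = 2, dividing through by 2 this holds exactly when 34 ∣ 27k, and as gcd(27, 34) = 1, exactly when 34 ∣ k.
The smallest positive such k is 34.

34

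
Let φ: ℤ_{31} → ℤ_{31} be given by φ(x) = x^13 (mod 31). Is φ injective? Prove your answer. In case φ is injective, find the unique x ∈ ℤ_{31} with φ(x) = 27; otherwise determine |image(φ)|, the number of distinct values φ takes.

Since 31 is prime, the nonzero elements of ℤ_{31} form a cyclic group of order 30.
As gcd(13, 30) = 1, raising to the 13th power is a bijection on this group: if a^13 ≡ b^13 then (ab^{−1})^13 = 1, and the only element of order dividing gcd(13, 30) = 1 is 1, so a = b.
With φ(0) = 0 this makes φ injective on all of ℤ_{31}, hence bijective (finite equal-size domain and codomain). In particular φ is injective.
Since φ is injective, we find the preimage of 27. The inverse of x ↦ x^13 on (ℤ_{31})^× is x ↦ x^7, because 13·7 = 91 = 3·30 + 1 ≡ 1 (mod 30) and x^{30} = 1 for x ≠ 0 (Fermat). So φ⁻¹(27) = 27^7 mod 31.
Repeated squaring mod 31: 27^1 ≡ 27, 27^2 ≡ 27² = 729 ≡ 16, 27^4 ≡ 16² = 256 ≡ 8. Since 7 = 4 + 2 + 1, 27^7 ≡ 8·16·27: 8·16 = 128 ≡ 4, then 4·27 = 108 ≡ 15. So 27^7 ≡ 15 (mod 31).
Hence φ⁻¹(27) = 15.

15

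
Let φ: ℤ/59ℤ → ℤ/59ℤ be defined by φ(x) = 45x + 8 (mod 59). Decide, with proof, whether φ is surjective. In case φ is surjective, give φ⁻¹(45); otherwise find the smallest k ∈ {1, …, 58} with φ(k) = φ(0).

10

Since gcd(45, 59) = 1, 45 is invertible modulo 59. Euclid's algorithm: 59 = 1·45 + 14, 45 = 3·14 + 3, 14 = 4·3 + 2, 3 = 1·2 + 1; back-substituting gives 1 = 21·45 − 16·59, so 45⁻¹ ≡ 21 (mod 59).
For any y ∈ ℤ/59ℤ, x = 21(y − 8) mod 59 satisfies φ(x) = 45·21(y − 8) + 8 ≡ y (since 45·21 ≡ 1 mod 59). So every y has a preimage.
Hence φ is surjective.
Since φ is surjective, we compute φ⁻¹(45): solve 45x + 8 ≡ 45 (mod 59), i.e. 45x ≡ 37 (mod 59).
Multiplying by 45⁻¹ = 21 gives x ≡ 21·37 = 777 = 13·59 + 10 ≡ 10 (mod 59).
Check: φ(10) = 45·10 + 8 = 458 = 7·59 + 45 ≡ 45 (mod 59).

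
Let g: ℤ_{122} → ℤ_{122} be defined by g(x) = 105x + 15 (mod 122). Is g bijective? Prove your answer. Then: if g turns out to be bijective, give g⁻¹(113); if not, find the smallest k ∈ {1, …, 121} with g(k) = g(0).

66

Suppose g(u) = g(v) in ℤ_{122}. Then 105u + 15 ≡ 105v + 15 (mod 122), so 105(u − v) ≡ 0 (mod 122).
Since gcd(105, 122) = 1, 105 is invertible modulo 122, therefore u − v ≡ 0 (mod 122), i.e. u = v.
We now compute 105⁻¹ mod 122 explicitly. Euclid's algorithm: 122 = 1·105 + 17, 105 = 6·17 + 3, 17 = 5·3 + 2, 3 = 1·2 + 1; back-substituting gives 1 = 43·105 − 37·122, so 105⁻¹ ≡ 43 (mod 122).
For any y ∈ ℤ_{122}, x = 43(y − 15) mod 122 satisfies g(x) = 105·43(y − 15) + 15 ≡ y (since 105·43 ≡ 1 mod 122). So every y has a preimage.
Therefore g is bijective.
Since g is bijective, we compute g⁻¹(113): solve 105x + 15 ≡ 113 (mod 122), i.e. 105x ≡ 98 (mod 122).
Multiplying by 105⁻¹ = 43 gives x ≡ 43·98 = 4214 = 34·122 + 66 ≡ 66 (mod 122).
Check: g(66) = 105·66 + 15 = 6945 = 56·122 + 113 ≡ 113 (mod 122).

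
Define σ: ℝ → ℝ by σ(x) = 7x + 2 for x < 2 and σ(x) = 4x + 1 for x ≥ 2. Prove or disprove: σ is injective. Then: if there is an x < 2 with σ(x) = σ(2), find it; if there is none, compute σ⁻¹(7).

1

Both pieces are strictly increasing (slopes 7 and 4), so each is injective on its own interval.
The left piece maps (−∞, 2) onto (−∞, 16); the right piece maps [2, ∞) onto [9, ∞).
These images overlap. In particular σ(2) = 9 (right piece), and solving 7x + 2 = 9 on the left piece gives x = 1 < 2.
So σ(1) = σ(2) with 1 ≠ 2, and σ is not injective. This x = 1 is the requested value below 2.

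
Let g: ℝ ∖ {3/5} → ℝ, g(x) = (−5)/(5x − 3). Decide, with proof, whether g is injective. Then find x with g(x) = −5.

4/5

Suppose g(s) = g(t). Cross-multiplying: (−5)(5t − 3) = (−5)(5s − 3).
Expanding both sides and cancelling the symmetric terms leaves 25·(s − t) = 0. Since 25 ≠ 0, s = t. Thus g is injective.
Solving g(x) = −5: cross-multiplying gives −5 = −5(5x − 3), which rearranges to 25x = 20, so x = 4/5.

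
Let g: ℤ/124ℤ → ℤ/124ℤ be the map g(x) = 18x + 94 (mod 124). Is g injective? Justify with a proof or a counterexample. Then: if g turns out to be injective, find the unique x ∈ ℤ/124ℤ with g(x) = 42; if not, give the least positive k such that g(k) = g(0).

62

We have gcd(18, 124) = 2 > 1. Taking u = 0 and v = 62: g(0) = 94 and g(62) = 18·62 + 94 = 1210 ≡ 94 (mod 124).
So g(0) = g(62) while 0 ≠ 62, therefore g is not injective.
Since g is not injective, we find the least positive k with g(k) = g(0): this means 18k ≡ 0 (mod 124), i.e. 124 ∣ 18k. Since gcd(18, 124) = 2, dividing through by 2 this holds exactly when 62 ∣ 9k, and as gcd(9, 62) = 1, exactly when 62 ∣ k.
The smallest positive such k is 62.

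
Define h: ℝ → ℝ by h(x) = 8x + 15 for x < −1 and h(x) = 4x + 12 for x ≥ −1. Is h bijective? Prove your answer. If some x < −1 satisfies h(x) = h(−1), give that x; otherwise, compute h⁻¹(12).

Both pieces are strictly increasing (slopes 8 and 4), so each is injective on its own interval.
The left piece maps (−∞, −1) onto (−∞, 7); the right piece maps [−1, ∞) onto [8, ∞).
The images leave a gap (7 has no preimage), so h is not surjective, hence not bijective.
Because the two images are disjoint, no x < −1 has h(x) = h(−1), so we compute h⁻¹(12): 12 lies in [8, ∞), so solve 4x + 12 = 12: x = (12 − 12)/4 = 0.

0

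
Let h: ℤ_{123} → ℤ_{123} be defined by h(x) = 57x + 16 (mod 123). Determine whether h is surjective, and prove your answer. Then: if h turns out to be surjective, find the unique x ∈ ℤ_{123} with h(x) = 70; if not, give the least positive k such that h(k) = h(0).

Since gcd(57, 123) = 3, we have 57x ≡ 0 (mod 3) for all x, so h(x) ≡ 1 (mod 3).
But 0 ≢ 1 (mod 3), so 0 ∈ ℤ_{123} has no preimage. Therefore h is not surjective.
Since h is not surjective, we find the least positive k with h(k) = h(0): this means 57k ≡ 0 (mod 123), i.e. 123 ∣ 57k. Since gcd(57, 123) = 3, dividing through by 3 this holds exactly when 41 ∣ 19k, and as gcd(19, 41) = 1, exactly when 41 ∣ k.
The smallest positive such k is 41.

41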